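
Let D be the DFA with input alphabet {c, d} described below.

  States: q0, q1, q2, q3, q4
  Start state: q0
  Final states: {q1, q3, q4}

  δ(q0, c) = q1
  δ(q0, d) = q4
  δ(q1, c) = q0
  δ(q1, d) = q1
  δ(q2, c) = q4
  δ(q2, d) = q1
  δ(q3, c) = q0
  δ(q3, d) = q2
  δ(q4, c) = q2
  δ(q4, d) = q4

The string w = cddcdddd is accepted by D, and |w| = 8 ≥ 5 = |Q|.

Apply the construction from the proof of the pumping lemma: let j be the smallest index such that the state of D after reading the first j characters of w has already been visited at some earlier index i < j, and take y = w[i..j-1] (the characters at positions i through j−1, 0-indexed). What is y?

d

Run of D on w = c d d c d d d d:
  step 0: q0  (start)
  step 1: q1  (read c: q0→q1)
  step 2: q1  (read d: q1→q1)   ← first repeat (q1 seen earlier)
  step 3: q1  (read d: q1→q1)
  step 4: q0  (read c: q1→q0)
  step 5: q4  (read d: q0→q4)
  step 6: q4  (read d: q4→q4)
  step 7: q4  (read d: q4→q4)
  step 8: q4  (read d: q4→q4)

So i = 1, j = 2, giving x = w[0:1] = c, y = w[1:2] = d, z = w[2:8] = dcdddd.
Check: |xy| = 2 ≤ 5 and |y| = 1 ≥ 1. Reading y takes D from q1 back to q1, so every xyⁱz is accepted.
Since D has 5 states, any run of length ≥ 5 visits 5+1 states, so by pigeonhole some state repeats within the first 5 steps — that repeat gives the pumpable loop.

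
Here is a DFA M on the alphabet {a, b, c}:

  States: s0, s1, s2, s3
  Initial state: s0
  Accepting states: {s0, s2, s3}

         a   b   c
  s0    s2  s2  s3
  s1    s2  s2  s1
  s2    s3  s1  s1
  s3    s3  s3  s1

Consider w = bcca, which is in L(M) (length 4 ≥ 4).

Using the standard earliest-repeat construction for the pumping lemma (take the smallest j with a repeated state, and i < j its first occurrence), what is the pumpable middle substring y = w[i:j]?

c

State sequence: s0 -b-> s2 -c-> s1 -c-> s1 -a-> s2
First repeat at step 3: s1 was already visited.

So i = 2, j = 3, giving x = w[0:2] = bc, y = w[2:3] = c, z = w[3:4] = a.
Check: |xy| = 3 ≤ 4 and |y| = 1 ≥ 1. Reading y takes M from s1 back to s1, so every xyⁱz is accepted.
Pumping length from the standard proof: p = 4 (the number of states). The repeated state found above gives |xy| = j ≤ 4 and |y| = j − i ≥ 1.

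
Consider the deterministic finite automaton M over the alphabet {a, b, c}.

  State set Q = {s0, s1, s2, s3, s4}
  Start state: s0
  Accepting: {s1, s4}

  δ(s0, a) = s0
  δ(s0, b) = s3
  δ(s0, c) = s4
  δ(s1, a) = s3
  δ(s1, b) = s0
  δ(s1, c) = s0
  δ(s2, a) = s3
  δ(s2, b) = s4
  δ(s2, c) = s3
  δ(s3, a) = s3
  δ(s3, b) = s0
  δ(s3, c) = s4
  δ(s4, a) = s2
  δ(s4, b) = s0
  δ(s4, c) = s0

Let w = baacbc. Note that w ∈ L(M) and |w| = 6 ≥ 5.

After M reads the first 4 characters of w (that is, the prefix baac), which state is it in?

State sequence: s0 -b-> s3 -a-> s3 -a-> s3 -c-> s4

After reading 4 characters, M is in state s4.

s4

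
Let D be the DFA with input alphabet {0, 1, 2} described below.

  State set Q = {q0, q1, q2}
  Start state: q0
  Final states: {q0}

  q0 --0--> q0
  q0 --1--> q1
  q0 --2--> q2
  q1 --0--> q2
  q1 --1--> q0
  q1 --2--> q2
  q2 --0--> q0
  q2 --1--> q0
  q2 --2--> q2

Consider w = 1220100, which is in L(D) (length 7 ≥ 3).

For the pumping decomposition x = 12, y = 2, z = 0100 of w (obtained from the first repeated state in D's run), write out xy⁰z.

120100

xy⁰z = xz = 12·0100 = 120100.
Reading y = 2 takes D from q2 back to q2, so after x the machine is still in q2, and z then leads to the accepting state q0. Hence 120100 ∈ L(D).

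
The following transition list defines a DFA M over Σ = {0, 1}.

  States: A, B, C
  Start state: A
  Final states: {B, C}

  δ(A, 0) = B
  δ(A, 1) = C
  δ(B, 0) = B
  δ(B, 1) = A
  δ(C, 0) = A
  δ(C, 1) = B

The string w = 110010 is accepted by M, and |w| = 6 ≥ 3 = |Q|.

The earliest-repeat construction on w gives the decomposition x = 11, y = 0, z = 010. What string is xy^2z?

1100010

xy^2z = 11·0·0·010 = 1100010.
Reading y = 0 takes M from B back to B, so after x·y·y the machine is still in B, and z then leads to the accepting state B. Hence 1100010 ∈ L(M).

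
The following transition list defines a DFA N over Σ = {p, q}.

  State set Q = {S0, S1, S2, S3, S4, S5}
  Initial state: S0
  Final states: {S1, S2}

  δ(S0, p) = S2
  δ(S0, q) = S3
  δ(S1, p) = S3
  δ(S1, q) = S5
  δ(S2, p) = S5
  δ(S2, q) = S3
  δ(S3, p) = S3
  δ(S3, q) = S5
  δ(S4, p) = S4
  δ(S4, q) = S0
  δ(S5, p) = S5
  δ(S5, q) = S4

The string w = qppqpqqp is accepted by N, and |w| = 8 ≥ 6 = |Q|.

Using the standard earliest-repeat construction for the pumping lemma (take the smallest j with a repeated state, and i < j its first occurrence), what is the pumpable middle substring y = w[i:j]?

State sequence: S0 -q-> S3 -p-> S3 -p-> S3 -q-> S5 -p-> S5 -q-> S4 -q-> S0 -p-> S2
First repeat at step 2: S3 was already visited.

So i = 1, j = 2, giving x = w[0:1] = q, y = w[1:2] = p, z = w[2:8] = pqpqqp.
Check: |xy| = 2 ≤ 6 and |y| = 1 ≥ 1. Reading y takes N from S3 back to S3, so every xyⁱz is accepted.
The DFA has 6 states, so the proof of the pumping lemma guarantees a repeated state among the first 6+1 visited; the segment between the two visits is the pumpable y.

p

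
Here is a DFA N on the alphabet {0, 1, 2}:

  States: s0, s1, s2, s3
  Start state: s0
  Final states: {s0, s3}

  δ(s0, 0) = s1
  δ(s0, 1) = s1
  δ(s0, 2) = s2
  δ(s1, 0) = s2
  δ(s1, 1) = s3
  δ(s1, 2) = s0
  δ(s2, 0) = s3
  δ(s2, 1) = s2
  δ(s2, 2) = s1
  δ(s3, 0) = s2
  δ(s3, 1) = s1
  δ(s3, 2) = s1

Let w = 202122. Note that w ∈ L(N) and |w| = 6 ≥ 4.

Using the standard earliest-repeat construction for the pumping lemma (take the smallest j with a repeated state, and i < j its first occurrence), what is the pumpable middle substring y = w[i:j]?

State sequence: s0 -2-> s2 -0-> s3 -2-> s1 -1-> s3 -2-> s1 -2-> s0
First repeat at step 4: s3 was already visited.

So i = 2, j = 4, giving x = w[0:2] = 20, y = w[2:4] = 21, z = w[4:6] = 22.
Check: |xy| = 4 ≤ 4 and |y| = 2 ≥ 1. Reading y takes N from s3 back to s3, so every xyⁱz is accepted.
The DFA has 4 states, so the proof of the pumping lemma guarantees a repeated state among the first 4+1 visited; the segment between the two visits is the pumpable y.

21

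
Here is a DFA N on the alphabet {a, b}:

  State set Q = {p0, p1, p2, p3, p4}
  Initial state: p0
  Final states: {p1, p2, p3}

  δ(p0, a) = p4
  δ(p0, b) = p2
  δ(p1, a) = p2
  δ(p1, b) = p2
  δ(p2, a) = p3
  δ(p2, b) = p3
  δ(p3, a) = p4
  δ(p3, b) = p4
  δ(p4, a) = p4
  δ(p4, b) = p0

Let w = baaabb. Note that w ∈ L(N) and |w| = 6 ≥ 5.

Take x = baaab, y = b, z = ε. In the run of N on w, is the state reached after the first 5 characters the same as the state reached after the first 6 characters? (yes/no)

State sequence: p0 -b-> p2 -a-> p3 -a-> p4 -a-> p4 -b-> p0 -b-> p2

After x (step 5): p0. After xy (step 6): p2.
They differ (p0 ≠ p2), so y is not a cycle from the state after x; this split is not the one the pumping-lemma construction produces, and pumping y need not keep the string in L(N).

no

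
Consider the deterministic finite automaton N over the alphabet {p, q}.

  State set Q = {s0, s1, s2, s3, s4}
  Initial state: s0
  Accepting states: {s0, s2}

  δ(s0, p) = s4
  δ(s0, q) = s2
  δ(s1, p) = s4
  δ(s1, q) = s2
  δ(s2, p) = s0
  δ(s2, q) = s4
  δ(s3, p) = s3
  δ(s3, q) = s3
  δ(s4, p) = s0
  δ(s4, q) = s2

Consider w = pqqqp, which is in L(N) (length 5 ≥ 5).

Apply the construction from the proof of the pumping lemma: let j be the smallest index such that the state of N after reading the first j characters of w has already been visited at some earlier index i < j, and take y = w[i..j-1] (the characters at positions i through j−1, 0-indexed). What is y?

qq

Run of N on w = p q q q p:
  step 0: s0  (start)
  step 1: s4  (read p: s0→s4)
  step 2: s2  (read q: s4→s2)
  step 3: s4  (read q: s2→s4)   ← first repeat (s4 seen earlier)
  step 4: s2  (read q: s4→s2)
  step 5: s0  (read p: s2→s0)

So i = 1, j = 3, giving x = w[0:1] = p, y = w[1:3] = qq, z = w[3:5] = qp.
Check: |xy| = 3 ≤ 5 and |y| = 2 ≥ 1. Reading y takes N from s4 back to s4, so every xyⁱz is accepted.
The DFA has 5 states, so the proof of the pumping lemma guarantees a repeated state among the first 5+1 visited; the segment between the two visits is the pumpable y.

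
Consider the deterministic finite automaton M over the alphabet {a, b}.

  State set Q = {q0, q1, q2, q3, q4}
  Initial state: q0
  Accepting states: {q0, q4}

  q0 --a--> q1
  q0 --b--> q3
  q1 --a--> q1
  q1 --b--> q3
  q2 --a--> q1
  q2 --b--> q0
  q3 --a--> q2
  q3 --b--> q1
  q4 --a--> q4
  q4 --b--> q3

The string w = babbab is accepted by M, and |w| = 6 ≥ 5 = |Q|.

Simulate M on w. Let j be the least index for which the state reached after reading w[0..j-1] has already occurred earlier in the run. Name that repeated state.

q0

State sequence: q0 -b-> q3 -a-> q2 -b-> q0 -b-> q3 -a-> q2 -b-> q0
First repeat at step 3: q0 was already visited.

The earliest repeat is at step j = 3: M is in q0, which it already visited at step i = 0.
The DFA has 5 states, so the proof of the pumping lemma guarantees a repeated state among the first 5+1 visited; the segment between the two visits is the pumpable y.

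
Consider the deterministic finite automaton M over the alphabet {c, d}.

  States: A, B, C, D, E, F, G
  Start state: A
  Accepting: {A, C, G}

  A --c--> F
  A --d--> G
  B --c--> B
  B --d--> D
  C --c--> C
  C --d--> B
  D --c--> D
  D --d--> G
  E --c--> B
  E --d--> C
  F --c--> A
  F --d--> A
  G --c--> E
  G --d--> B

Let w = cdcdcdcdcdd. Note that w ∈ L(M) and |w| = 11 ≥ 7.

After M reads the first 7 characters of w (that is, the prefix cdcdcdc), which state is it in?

Run of M on the first 7 characters of w = c d c d c d c:
  step 0: A  (start)
  step 1: F  (read c: A→F)
  step 2: A  (read d: F→A)
  step 3: F  (read c: A→F)
  step 4: A  (read d: F→A)
  step 5: F  (read c: A→F)
  step 6: A  (read d: F→A)
  step 7: F  (read c: A→F)

After reading 7 characters, M is in state F.

F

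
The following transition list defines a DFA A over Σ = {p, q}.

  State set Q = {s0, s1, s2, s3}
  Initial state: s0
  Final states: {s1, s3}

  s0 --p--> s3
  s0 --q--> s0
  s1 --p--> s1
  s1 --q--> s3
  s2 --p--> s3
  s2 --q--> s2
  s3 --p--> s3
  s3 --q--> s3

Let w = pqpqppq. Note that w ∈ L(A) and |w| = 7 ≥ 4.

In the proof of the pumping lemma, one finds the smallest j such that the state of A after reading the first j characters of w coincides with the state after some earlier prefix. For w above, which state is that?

s3

State sequence: s0 -p-> s3 -q-> s3 -p-> s3 -q-> s3 -p-> s3 -p-> s3 -q-> s3
First repeat at step 2: s3 was already visited.

The earliest repeat is at step j = 2: A is in s3, which it already visited at step i = 1.
Pumping length from the standard proof: p = 4 (the number of states). The repeated state found above gives |xy| = j ≤ 4 and |y| = j − i ≥ 1.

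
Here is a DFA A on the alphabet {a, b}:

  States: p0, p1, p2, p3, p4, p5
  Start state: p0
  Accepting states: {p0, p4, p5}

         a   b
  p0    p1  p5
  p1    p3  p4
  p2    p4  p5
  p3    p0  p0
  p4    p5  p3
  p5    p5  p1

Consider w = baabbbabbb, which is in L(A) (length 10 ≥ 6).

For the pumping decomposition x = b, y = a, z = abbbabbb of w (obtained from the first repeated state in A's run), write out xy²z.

xy^2z = b·a·a·abbbabbb = baaabbbabbb.
Reading y = a takes A from p5 back to p5, so after x·y·y the machine is still in p5, and z then leads to the accepting state p4. Hence baaabbbabbb ∈ L(A).

baaabbbabbb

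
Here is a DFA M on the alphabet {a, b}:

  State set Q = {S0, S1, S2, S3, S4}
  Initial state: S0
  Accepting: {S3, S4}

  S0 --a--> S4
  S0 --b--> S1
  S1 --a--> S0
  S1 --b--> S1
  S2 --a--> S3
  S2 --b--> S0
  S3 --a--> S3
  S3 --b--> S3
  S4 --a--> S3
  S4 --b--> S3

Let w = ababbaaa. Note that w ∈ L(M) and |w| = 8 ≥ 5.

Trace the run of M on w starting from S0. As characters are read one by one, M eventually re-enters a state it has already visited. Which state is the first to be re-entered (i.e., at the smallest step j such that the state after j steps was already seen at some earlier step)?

S3

Run of M on w = a b a b b a a a:
  step 0: S0  (start)
  step 1: S4  (read a: S0→S4)
  step 2: S3  (read b: S4→S3)
  step 3: S3  (read a: S3→S3)   ← first repeat (S3 seen earlier)
  step 4: S3  (read b: S3→S3)
  step 5: S3  (read b: S3→S3)
  step 6: S3  (read a: S3→S3)
  step 7: S3  (read a: S3→S3)
  step 8: S3  (read a: S3→S3)

The earliest repeat is at step j = 3: M is in S3, which it already visited at step i = 2.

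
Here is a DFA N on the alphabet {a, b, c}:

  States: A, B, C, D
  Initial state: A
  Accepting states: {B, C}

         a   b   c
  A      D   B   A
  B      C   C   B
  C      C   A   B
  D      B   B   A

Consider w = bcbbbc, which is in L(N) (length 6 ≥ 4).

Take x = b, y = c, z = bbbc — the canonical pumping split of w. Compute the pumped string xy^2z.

xy^2z = b·c·c·bbbc = bccbbbc.
Reading y = c takes N from B back to B, so after x·y·y the machine is still in B, and z then leads to the accepting state B. Hence bccbbbc ∈ L(N).

bccbbbc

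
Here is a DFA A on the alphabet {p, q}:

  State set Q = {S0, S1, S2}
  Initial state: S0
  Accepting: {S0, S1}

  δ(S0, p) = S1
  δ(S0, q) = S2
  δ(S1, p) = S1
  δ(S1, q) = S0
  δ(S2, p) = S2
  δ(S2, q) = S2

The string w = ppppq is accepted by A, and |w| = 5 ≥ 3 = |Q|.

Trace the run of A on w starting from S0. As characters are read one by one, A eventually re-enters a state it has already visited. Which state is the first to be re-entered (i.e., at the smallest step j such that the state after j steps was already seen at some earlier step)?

State sequence: S0 -p-> S1 -p-> S1 -p-> S1 -p-> S1 -q-> S0
First repeat at step 2: S1 was already visited.

The earliest repeat is at step j = 2: A is in S1, which it already visited at step i = 1.
Since A has 3 states, any run of length ≥ 3 visits 3+1 states, so by pigeonhole some state repeats within the first 3 steps — that repeat gives the pumpable loop.

S1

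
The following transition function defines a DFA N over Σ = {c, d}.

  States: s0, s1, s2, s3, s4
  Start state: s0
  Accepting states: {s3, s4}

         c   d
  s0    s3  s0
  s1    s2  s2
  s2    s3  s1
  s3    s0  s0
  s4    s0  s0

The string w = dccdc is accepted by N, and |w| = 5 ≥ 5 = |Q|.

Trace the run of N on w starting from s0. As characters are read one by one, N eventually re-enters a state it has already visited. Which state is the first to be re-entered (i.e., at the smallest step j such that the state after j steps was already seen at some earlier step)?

State sequence: s0 -d-> s0 -c-> s3 -c-> s0 -d-> s0 -c-> s3
First repeat at step 1: s0 was already visited.

The earliest repeat is at step j = 1: N is in s0, which it already visited at step i = 0.
Pumping length from the standard proof: p = 5 (the number of states). The repeated state found above gives |xy| = j ≤ 5 and |y| = j − i ≥ 1.

s0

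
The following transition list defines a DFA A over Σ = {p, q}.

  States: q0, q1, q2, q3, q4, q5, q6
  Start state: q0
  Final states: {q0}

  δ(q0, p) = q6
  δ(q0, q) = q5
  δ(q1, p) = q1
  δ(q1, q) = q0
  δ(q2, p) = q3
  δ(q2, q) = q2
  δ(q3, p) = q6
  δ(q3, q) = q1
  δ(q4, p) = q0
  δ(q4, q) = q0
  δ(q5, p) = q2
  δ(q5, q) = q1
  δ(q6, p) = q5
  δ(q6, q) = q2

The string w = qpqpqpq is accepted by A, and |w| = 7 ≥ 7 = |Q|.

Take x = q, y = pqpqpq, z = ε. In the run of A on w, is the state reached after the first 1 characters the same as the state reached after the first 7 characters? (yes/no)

no

Run of A on the first 7 characters of w = q p q p q p q:
  step 0: q0  (start)
  step 1: q5  (read q: q0→q5)
  step 2: q2  (read p: q5→q2)
  step 3: q2  (read q: q2→q2)
  step 4: q3  (read p: q2→q3)
  step 5: q1  (read q: q3→q1)
  step 6: q1  (read p: q1→q1)
  step 7: q0  (read q: q1→q0)

After x (step 1): q5. After xy (step 7): q0.
They differ (q5 ≠ q0), so y is not a cycle from the state after x; this split is not the one the pumping-lemma construction produces, and pumping y need not keep the string in L(A).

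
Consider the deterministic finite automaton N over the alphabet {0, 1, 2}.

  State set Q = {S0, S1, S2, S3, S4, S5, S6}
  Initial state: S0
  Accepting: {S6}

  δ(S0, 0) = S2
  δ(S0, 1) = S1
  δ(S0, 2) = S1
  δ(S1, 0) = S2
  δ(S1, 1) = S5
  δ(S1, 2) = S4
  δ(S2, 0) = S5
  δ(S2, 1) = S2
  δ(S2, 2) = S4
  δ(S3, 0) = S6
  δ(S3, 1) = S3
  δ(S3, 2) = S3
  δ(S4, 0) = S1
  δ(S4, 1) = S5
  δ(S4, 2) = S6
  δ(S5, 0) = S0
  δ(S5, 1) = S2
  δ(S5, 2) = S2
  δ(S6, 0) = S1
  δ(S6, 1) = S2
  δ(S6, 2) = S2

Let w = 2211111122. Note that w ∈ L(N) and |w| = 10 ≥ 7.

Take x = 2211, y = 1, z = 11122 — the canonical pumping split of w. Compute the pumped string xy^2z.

xy^2z = 2211·1·1·11122 = 22111111122.
Reading y = 1 takes N from S2 back to S2, so after x·y·y the machine is still in S2, and z then leads to the accepting state S6. Hence 22111111122 ∈ L(N).

22111111122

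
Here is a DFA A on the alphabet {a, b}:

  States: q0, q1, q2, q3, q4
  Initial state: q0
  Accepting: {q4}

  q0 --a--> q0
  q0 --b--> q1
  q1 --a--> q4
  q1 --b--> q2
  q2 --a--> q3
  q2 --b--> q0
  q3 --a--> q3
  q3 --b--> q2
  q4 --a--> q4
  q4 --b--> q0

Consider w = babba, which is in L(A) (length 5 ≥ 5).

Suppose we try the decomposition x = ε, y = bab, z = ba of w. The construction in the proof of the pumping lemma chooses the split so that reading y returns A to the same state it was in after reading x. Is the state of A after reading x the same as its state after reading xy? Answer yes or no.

yes

Run of A on the first 3 characters of w = b a b:
  step 0: q0  (start)
  step 1: q1  (read b: q0→q1)
  step 2: q4  (read a: q1→q4)
  step 3: q0  (read b: q4→q0)

After x (step 0): q0. After xy (step 3): q0.
They match, so y = bab drives A around a cycle from q0 back to itself; pumping y any number of times keeps A in q0 before reading z, and xyⁱz ∈ L(A) for every i ≥ 0.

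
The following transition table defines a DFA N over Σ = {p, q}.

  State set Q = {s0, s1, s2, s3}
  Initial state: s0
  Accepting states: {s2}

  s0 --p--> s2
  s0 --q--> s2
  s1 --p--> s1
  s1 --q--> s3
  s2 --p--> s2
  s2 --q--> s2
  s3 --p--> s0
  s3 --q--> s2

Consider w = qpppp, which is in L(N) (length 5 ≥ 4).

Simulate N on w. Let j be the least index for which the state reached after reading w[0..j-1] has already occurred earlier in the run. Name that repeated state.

Run of N on w = q p p p p:
  step 0: s0  (start)
  step 1: s2  (read q: s0→s2)
  step 2: s2  (read p: s2→s2)   ← first repeat (s2 seen earlier)
  step 3: s2  (read p: s2→s2)
  step 4: s2  (read p: s2→s2)
  step 5: s2  (read p: s2→s2)

The earliest repeat is at step j = 2: N is in s2, which it already visited at step i = 1.
The DFA has 4 states, so the proof of the pumping lemma guarantees a repeated state among the first 4+1 visited; the segment between the two visits is the pumpable y.

s2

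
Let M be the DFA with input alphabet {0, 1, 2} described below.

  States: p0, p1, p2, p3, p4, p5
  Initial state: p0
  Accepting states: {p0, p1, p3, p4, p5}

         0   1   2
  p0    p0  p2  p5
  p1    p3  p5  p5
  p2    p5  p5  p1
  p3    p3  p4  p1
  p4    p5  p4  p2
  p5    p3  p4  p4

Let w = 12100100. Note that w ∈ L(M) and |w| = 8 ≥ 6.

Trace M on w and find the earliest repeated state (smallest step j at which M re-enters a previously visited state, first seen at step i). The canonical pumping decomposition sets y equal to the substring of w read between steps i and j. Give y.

Run of M on w = 1 2 1 0 0 1 0 0:
  step 0: p0  (start)
  step 1: p2  (read 1: p0→p2)
  step 2: p1  (read 2: p2→p1)
  step 3: p5  (read 1: p1→p5)
  step 4: p3  (read 0: p5→p3)
  step 5: p3  (read 0: p3→p3)   ← first repeat (p3 seen earlier)
  step 6: p4  (read 1: p3→p4)
  step 7: p5  (read 0: p4→p5)
  step 8: p3  (read 0: p5→p3)

So i = 4, j = 5, giving x = w[0:4] = 1210, y = w[4:5] = 0, z = w[5:8] = 100.
Check: |xy| = 5 ≤ 6 and |y| = 1 ≥ 1. Reading y takes M from p3 back to p3, so every xyⁱz is accepted.

0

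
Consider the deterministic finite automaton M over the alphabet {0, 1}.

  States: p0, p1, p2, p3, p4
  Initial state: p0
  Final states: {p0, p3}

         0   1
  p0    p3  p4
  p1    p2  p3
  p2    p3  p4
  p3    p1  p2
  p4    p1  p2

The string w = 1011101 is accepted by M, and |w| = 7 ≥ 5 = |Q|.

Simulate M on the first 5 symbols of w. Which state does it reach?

State sequence: p0 -1-> p4 -0-> p1 -1-> p3 -1-> p2 -1-> p4

After reading 5 characters, M is in state p4.
(This kind of state-tracing is the core of the pumping-lemma construction: with 5 states, pigeonhole forces a repeat within the first 5 steps.)

p4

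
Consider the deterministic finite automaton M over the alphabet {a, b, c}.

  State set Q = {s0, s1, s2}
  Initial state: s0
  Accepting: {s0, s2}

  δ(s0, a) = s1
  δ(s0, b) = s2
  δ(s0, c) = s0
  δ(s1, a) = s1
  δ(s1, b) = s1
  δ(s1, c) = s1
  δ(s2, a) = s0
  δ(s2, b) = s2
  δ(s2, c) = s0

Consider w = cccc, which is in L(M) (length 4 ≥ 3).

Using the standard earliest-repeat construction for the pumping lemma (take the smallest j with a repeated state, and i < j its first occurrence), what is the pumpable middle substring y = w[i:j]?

Run of M on w = c c c c:
  step 0: s0  (start)
  step 1: s0  (read c: s0→s0)   ← first repeat (s0 seen earlier)
  step 2: s0  (read c: s0→s0)
  step 3: s0  (read c: s0→s0)
  step 4: s0  (read c: s0→s0)

So i = 0, j = 1, giving x = w[0:0] = ε, y = w[0:1] = c, z = w[1:4] = ccc.
Check: |xy| = 1 ≤ 3 and |y| = 1 ≥ 1. Reading y takes M from s0 back to s0, so every xyⁱz is accepted.
Pumping length from the standard proof: p = 3 (the number of states). The repeated state found above gives |xy| = j ≤ 3 and |y| = j − i ≥ 1.

c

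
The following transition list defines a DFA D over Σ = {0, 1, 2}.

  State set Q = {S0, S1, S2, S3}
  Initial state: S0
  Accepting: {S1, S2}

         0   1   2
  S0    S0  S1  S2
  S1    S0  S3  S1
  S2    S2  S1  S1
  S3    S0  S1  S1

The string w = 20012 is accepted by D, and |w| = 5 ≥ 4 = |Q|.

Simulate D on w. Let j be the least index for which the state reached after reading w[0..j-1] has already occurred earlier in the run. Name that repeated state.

S2

State sequence: S0 -2-> S2 -0-> S2 -0-> S2 -1-> S1 -2-> S1
First repeat at step 2: S2 was already visited.

The earliest repeat is at step j = 2: D is in S2, which it already visited at step i = 1.
The DFA has 4 states, so the proof of the pumping lemma guarantees a repeated state among the first 4+1 visited; the segment between the two visits is the pumpable y.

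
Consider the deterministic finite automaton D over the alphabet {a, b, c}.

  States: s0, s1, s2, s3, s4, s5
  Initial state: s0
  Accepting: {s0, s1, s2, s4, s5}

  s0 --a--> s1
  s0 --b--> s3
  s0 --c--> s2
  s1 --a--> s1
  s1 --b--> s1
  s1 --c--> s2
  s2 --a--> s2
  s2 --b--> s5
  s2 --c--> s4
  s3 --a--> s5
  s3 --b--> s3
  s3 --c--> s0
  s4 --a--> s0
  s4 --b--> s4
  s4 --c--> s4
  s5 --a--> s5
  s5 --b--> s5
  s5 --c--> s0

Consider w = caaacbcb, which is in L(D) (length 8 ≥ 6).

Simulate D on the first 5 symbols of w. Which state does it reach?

s4

Run of D on the first 5 characters of w = c a a a c:
  step 0: s0  (start)
  step 1: s2  (read c: s0→s2)
  step 2: s2  (read a: s2→s2)
  step 3: s2  (read a: s2→s2)
  step 4: s2  (read a: s2→s2)
  step 5: s4  (read c: s2→s4)

After reading 5 characters, D is in state s4.
(This kind of state-tracing is the core of the pumping-lemma construction: with 6 states, pigeonhole forces a repeat within the first 6 steps.)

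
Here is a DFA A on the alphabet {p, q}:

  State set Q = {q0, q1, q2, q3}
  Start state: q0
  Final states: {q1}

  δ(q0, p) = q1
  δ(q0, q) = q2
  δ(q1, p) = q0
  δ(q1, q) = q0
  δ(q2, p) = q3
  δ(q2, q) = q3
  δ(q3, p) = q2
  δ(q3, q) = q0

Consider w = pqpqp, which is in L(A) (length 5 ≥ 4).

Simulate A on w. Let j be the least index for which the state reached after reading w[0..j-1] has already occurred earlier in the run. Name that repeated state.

Run of A on w = p q p q p:
  step 0: q0  (start)
  step 1: q1  (read p: q0→q1)
  step 2: q0  (read q: q1→q0)   ← first repeat (q0 seen earlier)
  step 3: q1  (read p: q0→q1)
  step 4: q0  (read q: q1→q0)
  step 5: q1  (read p: q0→q1)

The earliest repeat is at step j = 2: A is in q0, which it already visited at step i = 0.

q0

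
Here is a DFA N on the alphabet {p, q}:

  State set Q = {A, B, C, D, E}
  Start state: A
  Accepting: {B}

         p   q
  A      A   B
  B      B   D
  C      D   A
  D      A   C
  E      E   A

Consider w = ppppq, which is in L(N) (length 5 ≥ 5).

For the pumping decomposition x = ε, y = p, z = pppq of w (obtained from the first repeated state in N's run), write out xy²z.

xy^2z = ε·p·p·pppq = pppppq.
Reading y = p takes N from A back to A, so after x·y·y the machine is still in A, and z then leads to the accepting state B. Hence pppppq ∈ L(N).

pppppq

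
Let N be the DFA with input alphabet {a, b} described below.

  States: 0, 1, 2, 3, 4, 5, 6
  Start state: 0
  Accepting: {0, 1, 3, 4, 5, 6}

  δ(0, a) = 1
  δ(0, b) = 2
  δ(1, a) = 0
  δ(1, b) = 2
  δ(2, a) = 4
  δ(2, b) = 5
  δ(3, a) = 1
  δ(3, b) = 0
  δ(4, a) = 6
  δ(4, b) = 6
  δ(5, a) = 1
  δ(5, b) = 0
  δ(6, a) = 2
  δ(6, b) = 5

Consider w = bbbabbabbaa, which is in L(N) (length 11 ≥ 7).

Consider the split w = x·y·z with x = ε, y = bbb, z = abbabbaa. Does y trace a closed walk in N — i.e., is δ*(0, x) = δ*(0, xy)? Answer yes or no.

yes

State sequence: 0 -b-> 2 -b-> 5 -b-> 0

After x (step 0): 0. After xy (step 3): 0.
They match, so y = bbb drives N around a cycle from 0 back to itself; pumping y any number of times keeps N in 0 before reading z, and xyⁱz ∈ L(N) for every i ≥ 0.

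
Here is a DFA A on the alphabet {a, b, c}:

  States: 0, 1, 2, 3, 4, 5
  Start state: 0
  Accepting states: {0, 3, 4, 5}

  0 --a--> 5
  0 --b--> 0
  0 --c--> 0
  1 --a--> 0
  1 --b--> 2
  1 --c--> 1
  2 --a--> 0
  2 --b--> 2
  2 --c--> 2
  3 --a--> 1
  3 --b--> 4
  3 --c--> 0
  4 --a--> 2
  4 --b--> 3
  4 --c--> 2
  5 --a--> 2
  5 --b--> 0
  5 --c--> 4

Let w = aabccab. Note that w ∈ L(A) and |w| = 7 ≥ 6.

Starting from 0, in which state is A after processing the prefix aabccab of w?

Run of A on the first 7 characters of w = a a b c c a b:
  step 0: 0  (start)
  step 1: 5  (read a: 0→5)
  step 2: 2  (read a: 5→2)
  step 3: 2  (read b: 2→2)
  step 4: 2  (read c: 2→2)
  step 5: 2  (read c: 2→2)
  step 6: 0  (read a: 2→0)
  step 7: 0  (read b: 0→0)

After reading 7 characters, A is in state 0.

0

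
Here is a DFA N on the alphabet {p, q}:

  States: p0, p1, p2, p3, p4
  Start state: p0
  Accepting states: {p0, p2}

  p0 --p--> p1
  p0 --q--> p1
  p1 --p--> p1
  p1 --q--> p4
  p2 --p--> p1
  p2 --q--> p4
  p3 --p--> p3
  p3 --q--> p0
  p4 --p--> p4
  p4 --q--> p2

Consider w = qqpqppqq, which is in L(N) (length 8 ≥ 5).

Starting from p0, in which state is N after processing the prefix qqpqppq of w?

p4

State sequence: p0 -q-> p1 -q-> p4 -p-> p4 -q-> p2 -p-> p1 -p-> p1 -q-> p4

After reading 7 characters, N is in state p4.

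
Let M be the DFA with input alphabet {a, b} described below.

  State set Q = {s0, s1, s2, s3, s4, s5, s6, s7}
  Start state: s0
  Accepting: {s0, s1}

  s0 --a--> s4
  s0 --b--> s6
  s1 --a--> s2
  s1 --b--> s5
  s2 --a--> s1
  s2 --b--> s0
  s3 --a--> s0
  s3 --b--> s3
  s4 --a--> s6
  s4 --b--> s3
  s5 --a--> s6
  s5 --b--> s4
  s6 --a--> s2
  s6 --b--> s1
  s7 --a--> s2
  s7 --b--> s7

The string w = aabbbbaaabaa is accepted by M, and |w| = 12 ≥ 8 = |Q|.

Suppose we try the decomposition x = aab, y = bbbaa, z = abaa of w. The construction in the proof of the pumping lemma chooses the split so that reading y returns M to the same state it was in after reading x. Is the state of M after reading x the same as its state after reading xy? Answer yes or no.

State sequence: s0 -a-> s4 -a-> s6 -b-> s1 -b-> s5 -b-> s4 -b-> s3 -a-> s0 -a-> s4

After x (step 3): s1. After xy (step 8): s4.
They differ (s1 ≠ s4), so y is not a cycle from the state after x; this split is not the one the pumping-lemma construction produces, and pumping y need not keep the string in L(M).

no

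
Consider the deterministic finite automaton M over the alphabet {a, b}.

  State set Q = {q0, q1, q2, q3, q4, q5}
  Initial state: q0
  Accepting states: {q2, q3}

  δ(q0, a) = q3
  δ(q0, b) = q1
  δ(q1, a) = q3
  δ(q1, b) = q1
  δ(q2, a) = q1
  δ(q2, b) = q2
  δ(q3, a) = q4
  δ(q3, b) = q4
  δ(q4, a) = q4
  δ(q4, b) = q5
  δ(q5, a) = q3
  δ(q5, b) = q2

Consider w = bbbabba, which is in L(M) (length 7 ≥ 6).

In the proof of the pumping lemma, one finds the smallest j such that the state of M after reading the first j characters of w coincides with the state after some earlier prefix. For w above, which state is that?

q1

State sequence: q0 -b-> q1 -b-> q1 -b-> q1 -a-> q3 -b-> q4 -b-> q5 -a-> q3
First repeat at step 2: q1 was already visited.

The earliest repeat is at step j = 2: M is in q1, which it already visited at step i = 1.
The DFA has 6 states, so the proof of the pumping lemma guarantees a repeated state among the first 6+1 visited; the segment between the two visits is the pumpable y.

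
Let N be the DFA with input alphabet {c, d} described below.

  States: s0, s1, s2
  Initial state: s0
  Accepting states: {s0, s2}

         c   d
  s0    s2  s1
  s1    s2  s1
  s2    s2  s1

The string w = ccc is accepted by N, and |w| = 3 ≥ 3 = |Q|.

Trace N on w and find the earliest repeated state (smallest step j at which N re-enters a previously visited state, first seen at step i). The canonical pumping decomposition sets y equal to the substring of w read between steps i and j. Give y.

c

Run of N on w = c c c:
  step 0: s0  (start)
  step 1: s2  (read c: s0→s2)
  step 2: s2  (read c: s2→s2)   ← first repeat (s2 seen earlier)
  step 3: s2  (read c: s2→s2)

So i = 1, j = 2, giving x = w[0:1] = c, y = w[1:2] = c, z = w[2:3] = c.
Check: |xy| = 2 ≤ 3 and |y| = 1 ≥ 1. Reading y takes N from s2 back to s2, so every xyⁱz is accepted.
Pumping length from the standard proof: p = 3 (the number of states). The repeated state found above gives |xy| = j ≤ 3 and |y| = j − i ≥ 1.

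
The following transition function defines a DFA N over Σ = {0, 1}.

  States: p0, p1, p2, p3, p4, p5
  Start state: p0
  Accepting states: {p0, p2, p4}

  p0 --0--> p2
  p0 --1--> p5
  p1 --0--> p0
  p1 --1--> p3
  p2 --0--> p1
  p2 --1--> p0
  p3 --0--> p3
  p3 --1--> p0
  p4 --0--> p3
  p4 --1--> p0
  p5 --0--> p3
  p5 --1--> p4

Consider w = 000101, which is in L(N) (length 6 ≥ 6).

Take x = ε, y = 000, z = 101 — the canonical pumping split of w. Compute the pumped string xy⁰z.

101

xy⁰z = xz = ε·101 = 101.
Reading y = 000 takes N from p0 back to p0, so after x the machine is still in p0, and z then leads to the accepting state p0. Hence 101 ∈ L(N).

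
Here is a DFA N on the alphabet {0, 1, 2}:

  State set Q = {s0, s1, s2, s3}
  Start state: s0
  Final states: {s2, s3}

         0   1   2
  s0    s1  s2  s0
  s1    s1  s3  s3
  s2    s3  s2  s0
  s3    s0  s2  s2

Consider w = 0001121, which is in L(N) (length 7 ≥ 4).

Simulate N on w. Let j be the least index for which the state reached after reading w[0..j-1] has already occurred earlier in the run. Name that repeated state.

State sequence: s0 -0-> s1 -0-> s1 -0-> s1 -1-> s3 -1-> s2 -2-> s0 -1-> s2
First repeat at step 2: s1 was already visited.

The earliest repeat is at step j = 2: N is in s1, which it already visited at step i = 1.
The DFA has 4 states, so the proof of the pumping lemma guarantees a repeated state among the first 4+1 visited; the segment between the two visits is the pumpable y.

s1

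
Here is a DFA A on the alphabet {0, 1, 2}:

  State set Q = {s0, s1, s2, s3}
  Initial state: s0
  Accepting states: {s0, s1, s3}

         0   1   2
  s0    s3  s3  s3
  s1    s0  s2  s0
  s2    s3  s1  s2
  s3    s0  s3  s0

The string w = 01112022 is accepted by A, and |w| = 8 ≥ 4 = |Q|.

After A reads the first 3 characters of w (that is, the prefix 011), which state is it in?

s3

Run of A on the first 3 characters of w = 0 1 1:
  step 0: s0  (start)
  step 1: s3  (read 0: s0→s3)
  step 2: s3  (read 1: s3→s3)
  step 3: s3  (read 1: s3→s3)

After reading 3 characters, A is in state s3.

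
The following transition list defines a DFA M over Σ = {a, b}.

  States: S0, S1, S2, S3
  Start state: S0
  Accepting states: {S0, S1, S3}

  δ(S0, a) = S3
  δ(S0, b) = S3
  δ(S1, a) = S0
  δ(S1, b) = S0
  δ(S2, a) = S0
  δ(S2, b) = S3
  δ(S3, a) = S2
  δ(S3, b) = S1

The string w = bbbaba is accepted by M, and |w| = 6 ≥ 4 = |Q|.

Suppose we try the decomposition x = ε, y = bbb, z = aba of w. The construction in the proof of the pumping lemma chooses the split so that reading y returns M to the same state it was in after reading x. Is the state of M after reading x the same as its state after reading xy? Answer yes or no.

State sequence: S0 -b-> S3 -b-> S1 -b-> S0

After x (step 0): S0. After xy (step 3): S0.
They match, so y = bbb drives M around a cycle from S0 back to itself; pumping y any number of times keeps M in S0 before reading z, and xyⁱz ∈ L(M) for every i ≥ 0.

yes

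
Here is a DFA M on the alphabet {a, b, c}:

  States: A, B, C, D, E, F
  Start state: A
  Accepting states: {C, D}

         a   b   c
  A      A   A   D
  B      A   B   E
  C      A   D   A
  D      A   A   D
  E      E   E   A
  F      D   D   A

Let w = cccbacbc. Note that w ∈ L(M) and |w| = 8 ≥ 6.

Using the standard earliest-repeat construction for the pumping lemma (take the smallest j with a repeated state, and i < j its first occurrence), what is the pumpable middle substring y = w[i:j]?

State sequence: A -c-> D -c-> D -c-> D -b-> A -a-> A -c-> D -b-> A -c-> D
First repeat at step 2: D was already visited.

So i = 1, j = 2, giving x = w[0:1] = c, y = w[1:2] = c, z = w[2:8] = cbacbc.
Check: |xy| = 2 ≤ 6 and |y| = 1 ≥ 1. Reading y takes M from D back to D, so every xyⁱz is accepted.
Since M has 6 states, any run of length ≥ 6 visits 6+1 states, so by pigeonhole some state repeats within the first 6 steps — that repeat gives the pumpable loop.

c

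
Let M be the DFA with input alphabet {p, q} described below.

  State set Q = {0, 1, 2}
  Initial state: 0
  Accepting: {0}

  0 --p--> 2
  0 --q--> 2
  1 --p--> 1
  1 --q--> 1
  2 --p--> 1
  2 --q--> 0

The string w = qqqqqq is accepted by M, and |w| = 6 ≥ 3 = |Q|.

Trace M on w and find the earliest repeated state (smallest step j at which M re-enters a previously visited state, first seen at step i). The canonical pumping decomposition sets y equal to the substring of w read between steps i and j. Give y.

State sequence: 0 -q-> 2 -q-> 0 -q-> 2 -q-> 0 -q-> 2 -q-> 0
First repeat at step 2: 0 was already visited.

So i = 0, j = 2, giving x = w[0:0] = ε, y = w[0:2] = qq, z = w[2:6] = qqqq.
Check: |xy| = 2 ≤ 3 and |y| = 2 ≥ 1. Reading y takes M from 0 back to 0, so every xyⁱz is accepted.

qq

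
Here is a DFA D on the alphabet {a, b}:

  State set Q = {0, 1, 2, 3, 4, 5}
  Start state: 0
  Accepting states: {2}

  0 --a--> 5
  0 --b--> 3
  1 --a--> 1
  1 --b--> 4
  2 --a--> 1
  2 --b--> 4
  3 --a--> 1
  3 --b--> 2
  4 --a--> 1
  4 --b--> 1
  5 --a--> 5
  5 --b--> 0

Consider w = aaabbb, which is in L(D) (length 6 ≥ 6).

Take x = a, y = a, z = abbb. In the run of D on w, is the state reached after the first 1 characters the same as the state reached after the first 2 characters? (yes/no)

Run of D on the first 2 characters of w = a a:
  step 0: 0  (start)
  step 1: 5  (read a: 0→5)
  step 2: 5  (read a: 5→5)

After x (step 1): 5. After xy (step 2): 5.
They match, so y = a drives D around a cycle from 5 back to itself; pumping y any number of times keeps D in 5 before reading z, and xyⁱz ∈ L(D) for every i ≥ 0.

yes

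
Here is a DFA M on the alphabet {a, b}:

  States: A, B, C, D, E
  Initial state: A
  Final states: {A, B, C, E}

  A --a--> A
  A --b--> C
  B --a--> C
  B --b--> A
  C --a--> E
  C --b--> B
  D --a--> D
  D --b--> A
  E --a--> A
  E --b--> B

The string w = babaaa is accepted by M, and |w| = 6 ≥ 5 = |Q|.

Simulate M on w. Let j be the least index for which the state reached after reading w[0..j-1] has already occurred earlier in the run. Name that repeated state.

State sequence: A -b-> C -a-> E -b-> B -a-> C -a-> E -a-> A
First repeat at step 4: C was already visited.

The earliest repeat is at step j = 4: M is in C, which it already visited at step i = 1.
With |Q| = 5, pigeonhole forces a state repeat no later than step 5; the substring read between the first and second visits to that state can be pumped.

C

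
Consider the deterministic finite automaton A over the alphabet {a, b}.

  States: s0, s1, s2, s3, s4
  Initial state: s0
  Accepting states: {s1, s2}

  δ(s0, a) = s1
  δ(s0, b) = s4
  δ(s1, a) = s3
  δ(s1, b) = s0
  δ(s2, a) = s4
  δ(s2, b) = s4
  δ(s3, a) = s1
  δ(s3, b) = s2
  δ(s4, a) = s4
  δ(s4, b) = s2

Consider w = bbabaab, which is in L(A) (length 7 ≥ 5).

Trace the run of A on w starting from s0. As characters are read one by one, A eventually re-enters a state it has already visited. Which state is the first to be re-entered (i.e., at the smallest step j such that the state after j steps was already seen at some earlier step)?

Run of A on w = b b a b a a b:
  step 0: s0  (start)
  step 1: s4  (read b: s0→s4)
  step 2: s2  (read b: s4→s2)
  step 3: s4  (read a: s2→s4)   ← first repeat (s4 seen earlier)
  step 4: s2  (read b: s4→s2)
  step 5: s4  (read a: s2→s4)
  step 6: s4  (read a: s4→s4)
  step 7: s2  (read b: s4→s2)

The earliest repeat is at step j = 3: A is in s4, which it already visited at step i = 1.

s4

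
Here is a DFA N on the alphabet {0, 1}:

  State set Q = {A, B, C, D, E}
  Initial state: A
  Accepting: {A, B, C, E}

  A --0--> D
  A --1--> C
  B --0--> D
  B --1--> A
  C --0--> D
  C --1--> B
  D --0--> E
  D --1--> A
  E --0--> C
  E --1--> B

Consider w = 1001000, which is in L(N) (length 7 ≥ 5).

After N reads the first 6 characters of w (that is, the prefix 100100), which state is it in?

E

Run of N on the first 6 characters of w = 1 0 0 1 0 0:
  step 0: A  (start)
  step 1: C  (read 1: A→C)
  step 2: D  (read 0: C→D)
  step 3: E  (read 0: D→E)
  step 4: B  (read 1: E→B)
  step 5: D  (read 0: B→D)
  step 6: E  (read 0: D→E)

After reading 6 characters, N is in state E.
(This kind of state-tracing is the core of the pumping-lemma construction: with 5 states, pigeonhole forces a repeat within the first 5 steps.)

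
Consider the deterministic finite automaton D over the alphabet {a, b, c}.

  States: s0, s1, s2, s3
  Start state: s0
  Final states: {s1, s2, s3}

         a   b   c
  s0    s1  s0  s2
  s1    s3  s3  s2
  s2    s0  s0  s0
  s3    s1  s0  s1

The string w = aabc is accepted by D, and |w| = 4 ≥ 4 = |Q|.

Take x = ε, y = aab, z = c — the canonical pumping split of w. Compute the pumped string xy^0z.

c

xy⁰z = xz = ε·c = c.
Reading y = aab takes D from s0 back to s0, so after x the machine is still in s0, and z then leads to the accepting state s2. Hence c ∈ L(D).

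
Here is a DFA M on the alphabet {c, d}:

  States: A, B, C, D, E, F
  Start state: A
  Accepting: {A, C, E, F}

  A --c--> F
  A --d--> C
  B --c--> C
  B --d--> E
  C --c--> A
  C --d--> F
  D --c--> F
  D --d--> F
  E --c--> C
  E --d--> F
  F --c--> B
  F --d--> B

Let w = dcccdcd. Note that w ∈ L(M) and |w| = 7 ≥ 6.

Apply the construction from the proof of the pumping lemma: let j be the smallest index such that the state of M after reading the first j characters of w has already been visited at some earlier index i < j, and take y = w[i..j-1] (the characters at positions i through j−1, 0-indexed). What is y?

dc

State sequence: A -d-> C -c-> A -c-> F -c-> B -d-> E -c-> C -d-> F
First repeat at step 2: A was already visited.

So i = 0, j = 2, giving x = w[0:0] = ε, y = w[0:2] = dc, z = w[2:7] = ccdcd.
Check: |xy| = 2 ≤ 6 and |y| = 2 ≥ 1. Reading y takes M from A back to A, so every xyⁱz is accepted.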